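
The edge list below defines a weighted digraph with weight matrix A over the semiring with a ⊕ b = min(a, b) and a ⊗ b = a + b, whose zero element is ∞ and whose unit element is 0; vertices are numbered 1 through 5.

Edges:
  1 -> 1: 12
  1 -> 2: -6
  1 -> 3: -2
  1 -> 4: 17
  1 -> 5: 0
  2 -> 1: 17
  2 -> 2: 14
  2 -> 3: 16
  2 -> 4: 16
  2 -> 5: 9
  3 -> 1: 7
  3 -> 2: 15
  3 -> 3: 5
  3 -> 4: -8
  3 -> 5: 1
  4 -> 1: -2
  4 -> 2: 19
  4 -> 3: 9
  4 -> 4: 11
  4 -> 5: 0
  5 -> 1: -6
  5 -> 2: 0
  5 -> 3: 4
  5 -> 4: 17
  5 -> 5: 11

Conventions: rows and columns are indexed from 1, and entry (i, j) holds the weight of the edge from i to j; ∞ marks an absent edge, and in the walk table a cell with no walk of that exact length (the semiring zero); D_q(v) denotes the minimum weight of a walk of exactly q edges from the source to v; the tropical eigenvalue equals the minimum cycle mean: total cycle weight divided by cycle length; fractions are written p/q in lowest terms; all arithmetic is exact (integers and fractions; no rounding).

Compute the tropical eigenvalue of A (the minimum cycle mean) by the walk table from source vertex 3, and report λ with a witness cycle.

q=0: [∞, ∞, 0, ∞, ∞]
q=1: [7, 15, 5, -8, 1]
q=2: [-10, 1, 1, -3, -8]
q=3: [-14, -16, -12, -7, -10]
q=4: [-16, -20, -16, -20, -14]
q=5: [-22, -22, -18, -24, -20]
Optimal cycle mean attained by: cycle 1->3->4->1, total (-2) + (-8) + (-2), length 3.
Answer: λ = -4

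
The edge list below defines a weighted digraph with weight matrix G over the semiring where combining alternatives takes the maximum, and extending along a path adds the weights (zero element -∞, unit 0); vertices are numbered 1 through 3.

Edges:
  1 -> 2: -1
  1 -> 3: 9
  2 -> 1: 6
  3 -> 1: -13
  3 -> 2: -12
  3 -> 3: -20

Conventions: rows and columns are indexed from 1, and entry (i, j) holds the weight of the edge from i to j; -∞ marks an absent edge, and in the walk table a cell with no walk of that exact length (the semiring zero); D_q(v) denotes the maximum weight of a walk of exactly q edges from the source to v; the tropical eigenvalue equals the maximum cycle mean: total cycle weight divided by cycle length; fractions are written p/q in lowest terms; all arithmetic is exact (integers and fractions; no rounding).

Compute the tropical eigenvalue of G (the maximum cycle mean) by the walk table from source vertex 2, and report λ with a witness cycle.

q=0: [-∞, 0, -∞]
q=1: [6, -∞, -∞]
q=2: [-∞, 5, 15]
q=3: [11, 3, -5]
Optimal cycle mean attained by: cycle 1->2->1, total (-1) + 6, length 2.
Answer: λ = 5/2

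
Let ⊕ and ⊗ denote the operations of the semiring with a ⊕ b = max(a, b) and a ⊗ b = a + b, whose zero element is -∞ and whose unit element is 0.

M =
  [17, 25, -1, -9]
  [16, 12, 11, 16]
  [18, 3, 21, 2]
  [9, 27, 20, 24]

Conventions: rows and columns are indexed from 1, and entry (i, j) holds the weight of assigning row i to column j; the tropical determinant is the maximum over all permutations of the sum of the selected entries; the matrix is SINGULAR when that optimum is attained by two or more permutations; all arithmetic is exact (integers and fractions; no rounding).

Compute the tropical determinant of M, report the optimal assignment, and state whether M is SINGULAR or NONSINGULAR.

σ = (1, 2, 3, 4): 17 + 12 + 21 + 24 = 74
σ = (1, 2, 4, 3): 17 + 12 + 2 + 20 = 51
σ = (1, 3, 2, 4): 17 + 11 + 3 + 24 = 55
σ = (1, 3, 4, 2): 17 + 11 + 2 + 27 = 57
σ = (1, 4, 2, 3): 17 + 16 + 3 + 20 = 56
σ = (1, 4, 3, 2): 17 + 16 + 21 + 27 = 81
σ = (2, 1, 3, 4): 25 + 16 + 21 + 24 = 86
σ = (2, 1, 4, 3): 25 + 16 + 2 + 20 = 63
σ = (2, 3, 1, 4): 25 + 11 + 18 + 24 = 78
σ = (2, 3, 4, 1): 25 + 11 + 2 + 9 = 47
σ = (2, 4, 1, 3): 25 + 16 + 18 + 20 = 79
σ = (2, 4, 3, 1): 25 + 16 + 21 + 9 = 71
σ = (3, 1, 2, 4): (-1) + 16 + 3 + 24 = 42
σ = (3, 1, 4, 2): (-1) + 16 + 2 + 27 = 44
σ = (3, 2, 1, 4): (-1) + 12 + 18 + 24 = 53
σ = (3, 2, 4, 1): (-1) + 12 + 2 + 9 = 22
σ = (3, 4, 1, 2): (-1) + 16 + 18 + 27 = 60
σ = (3, 4, 2, 1): (-1) + 16 + 3 + 9 = 27
σ = (4, 1, 2, 3): (-9) + 16 + 3 + 20 = 30
σ = (4, 1, 3, 2): (-9) + 16 + 21 + 27 = 55
σ = (4, 2, 1, 3): (-9) + 12 + 18 + 20 = 41
σ = (4, 2, 3, 1): (-9) + 12 + 21 + 9 = 33
σ = (4, 3, 1, 2): (-9) + 11 + 18 + 27 = 47
σ = (4, 3, 2, 1): (-9) + 11 + 3 + 9 = 14
Optimal value attained by: σ = (2, 1, 3, 4).
Answer: det⊕(M) = 86; verdict: NONSINGULAR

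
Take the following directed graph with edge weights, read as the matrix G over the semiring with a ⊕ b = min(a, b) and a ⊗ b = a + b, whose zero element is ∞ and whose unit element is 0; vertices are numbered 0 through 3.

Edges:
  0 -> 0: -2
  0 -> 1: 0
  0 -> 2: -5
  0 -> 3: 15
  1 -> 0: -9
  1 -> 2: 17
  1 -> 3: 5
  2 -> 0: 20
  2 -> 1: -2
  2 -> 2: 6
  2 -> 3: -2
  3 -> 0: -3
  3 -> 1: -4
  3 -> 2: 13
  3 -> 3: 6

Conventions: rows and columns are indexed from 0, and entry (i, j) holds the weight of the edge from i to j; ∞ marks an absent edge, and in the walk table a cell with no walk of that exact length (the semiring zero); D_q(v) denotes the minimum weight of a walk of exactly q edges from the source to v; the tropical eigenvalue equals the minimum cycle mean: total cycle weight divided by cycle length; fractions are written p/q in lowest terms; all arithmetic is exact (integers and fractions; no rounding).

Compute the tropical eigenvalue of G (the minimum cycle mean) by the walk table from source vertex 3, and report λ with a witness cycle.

q=0: [∞, ∞, ∞, 0]
q=1: [-3, -4, 13, 6]
q=2: [-13, -3, -8, 1]
q=3: [-15, -13, -18, -10]
q=4: [-22, -20, -20, -20]
Optimal cycle mean attained by: cycle 0->2->1->0, total (-5) + (-2) + (-9), length 3.
Answer: λ = -16/3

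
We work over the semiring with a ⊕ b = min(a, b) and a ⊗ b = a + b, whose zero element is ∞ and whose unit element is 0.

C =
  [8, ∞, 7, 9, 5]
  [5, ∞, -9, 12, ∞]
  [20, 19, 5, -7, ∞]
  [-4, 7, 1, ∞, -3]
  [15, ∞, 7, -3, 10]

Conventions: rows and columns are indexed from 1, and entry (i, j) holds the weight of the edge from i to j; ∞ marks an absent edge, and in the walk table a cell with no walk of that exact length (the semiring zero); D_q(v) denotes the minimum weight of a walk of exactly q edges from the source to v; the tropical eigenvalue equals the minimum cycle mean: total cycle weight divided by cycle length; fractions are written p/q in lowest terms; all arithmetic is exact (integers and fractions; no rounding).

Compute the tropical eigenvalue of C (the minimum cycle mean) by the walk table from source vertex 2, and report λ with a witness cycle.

q=0: [∞, 0, ∞, ∞, ∞]
q=1: [5, ∞, -9, 12, ∞]
q=2: [8, 10, -4, -16, 9]
q=3: [-20, -9, -15, -11, -19]
q=4: [-15, -4, -18, -22, -15]
q=5: [-26, -15, -21, -25, -25]
Optimal cycle mean attained by: cycle 2->3->4->2, total (-9) + (-7) + 7, length 3.
Answer: λ = -3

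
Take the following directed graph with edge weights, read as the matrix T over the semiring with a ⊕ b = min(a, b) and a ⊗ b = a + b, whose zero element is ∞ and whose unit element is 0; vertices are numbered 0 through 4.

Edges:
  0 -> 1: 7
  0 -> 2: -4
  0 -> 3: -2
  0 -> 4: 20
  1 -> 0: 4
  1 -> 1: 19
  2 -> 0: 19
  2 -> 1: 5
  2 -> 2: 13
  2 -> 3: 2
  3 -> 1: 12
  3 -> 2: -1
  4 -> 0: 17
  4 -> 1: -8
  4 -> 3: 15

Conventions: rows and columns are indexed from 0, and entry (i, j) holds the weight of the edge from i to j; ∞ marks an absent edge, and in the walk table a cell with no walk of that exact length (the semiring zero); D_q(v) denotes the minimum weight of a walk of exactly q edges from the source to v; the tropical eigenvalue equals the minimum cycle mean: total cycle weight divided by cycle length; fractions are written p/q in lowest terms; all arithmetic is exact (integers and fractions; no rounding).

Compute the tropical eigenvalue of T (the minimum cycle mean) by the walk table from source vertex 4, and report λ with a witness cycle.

q=0: [∞, ∞, ∞, ∞, 0]
q=1: [17, -8, ∞, 15, ∞]
q=2: [-4, 11, 13, 15, 37]
q=3: [15, 3, -8, -6, 16]
q=4: [7, -3, -7, -6, 35]
q=5: [1, -2, -7, -5, 27]
Optimal cycle mean attained by: cycle 2->3->2, total 2 + (-1), length 2.
Answer: λ = 1/2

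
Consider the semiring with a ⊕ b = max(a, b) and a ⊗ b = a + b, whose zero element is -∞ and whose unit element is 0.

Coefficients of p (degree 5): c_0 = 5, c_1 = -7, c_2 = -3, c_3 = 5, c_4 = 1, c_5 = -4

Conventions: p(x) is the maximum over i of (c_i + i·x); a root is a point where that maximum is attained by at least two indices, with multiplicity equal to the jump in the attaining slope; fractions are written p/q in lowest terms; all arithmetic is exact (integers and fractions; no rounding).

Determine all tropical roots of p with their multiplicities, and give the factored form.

hull edge (i=0, c=5) to (i=3, c=5): slope 0, span 3
hull edge (i=3, c=5) to (i=4, c=1): slope -4, span 1
hull edge (i=4, c=1) to (i=5, c=-4): slope -5, span 1
Factored form: p(x) = -4 ⊗ (x ⊕ 0) ⊗ (x ⊕ 0) ⊗ (x ⊕ 0) ⊗ (x ⊕ 4) ⊗ (x ⊕ 5)
Answer: roots = 0 (mult 3), 4 (mult 1), 5 (mult 1)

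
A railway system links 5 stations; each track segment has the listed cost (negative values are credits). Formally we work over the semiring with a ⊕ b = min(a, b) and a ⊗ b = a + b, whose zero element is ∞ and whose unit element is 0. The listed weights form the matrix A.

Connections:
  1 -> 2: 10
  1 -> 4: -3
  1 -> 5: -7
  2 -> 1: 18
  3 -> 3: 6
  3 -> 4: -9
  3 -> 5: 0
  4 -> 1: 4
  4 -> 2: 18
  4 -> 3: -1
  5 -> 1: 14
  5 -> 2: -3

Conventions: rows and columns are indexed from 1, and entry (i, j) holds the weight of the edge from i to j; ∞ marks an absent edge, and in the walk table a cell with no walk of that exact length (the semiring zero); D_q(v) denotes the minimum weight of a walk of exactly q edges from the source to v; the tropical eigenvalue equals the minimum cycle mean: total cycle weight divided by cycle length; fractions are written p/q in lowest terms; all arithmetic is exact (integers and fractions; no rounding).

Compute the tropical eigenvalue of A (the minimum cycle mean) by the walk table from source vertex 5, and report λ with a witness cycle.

q=0: [∞, ∞, ∞, ∞, 0]
q=1: [14, -3, ∞, ∞, ∞]
q=2: [15, 24, ∞, 11, 7]
q=3: [15, 4, 10, 12, 8]
q=4: [16, 5, 11, 1, 8]
q=5: [5, 5, 0, 2, 9]
Optimal cycle mean attained by: cycle 3->4->3, total (-9) + (-1), length 2.
Answer: λ = -5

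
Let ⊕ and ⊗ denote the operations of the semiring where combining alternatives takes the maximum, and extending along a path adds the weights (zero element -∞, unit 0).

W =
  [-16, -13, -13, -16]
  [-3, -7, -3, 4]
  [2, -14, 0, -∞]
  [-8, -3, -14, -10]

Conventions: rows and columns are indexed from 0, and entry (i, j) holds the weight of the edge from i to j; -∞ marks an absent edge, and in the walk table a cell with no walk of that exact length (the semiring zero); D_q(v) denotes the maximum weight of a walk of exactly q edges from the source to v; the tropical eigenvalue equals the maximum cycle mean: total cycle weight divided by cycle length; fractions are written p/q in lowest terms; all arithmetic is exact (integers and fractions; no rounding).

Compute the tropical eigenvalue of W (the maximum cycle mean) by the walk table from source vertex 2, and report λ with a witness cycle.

q=0: [-∞, -∞, 0, -∞]
q=1: [2, -14, 0, -∞]
q=2: [2, -11, 0, -10]
q=3: [2, -11, 0, -7]
q=4: [2, -10, 0, -7]
Optimal cycle mean attained by: cycle 1->3->1, total 4 + (-3), length 2.
Answer: λ = 1/2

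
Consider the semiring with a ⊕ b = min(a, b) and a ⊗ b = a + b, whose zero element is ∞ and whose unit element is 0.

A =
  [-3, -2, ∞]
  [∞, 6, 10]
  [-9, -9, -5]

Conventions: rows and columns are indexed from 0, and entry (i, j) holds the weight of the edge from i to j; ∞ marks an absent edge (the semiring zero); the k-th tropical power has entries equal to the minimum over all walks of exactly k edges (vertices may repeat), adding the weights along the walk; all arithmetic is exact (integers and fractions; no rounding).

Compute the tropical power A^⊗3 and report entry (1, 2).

A^⊗2:
  [-6, -5, 8]
  [1, 1, 5]
  [-14, -14, -10]
A^⊗3:
  [-9, -8, 3]
  [-4, -4, 0]
  [-19, -19, -15]
Key observation: the optimum is the walk 1->2->2->2, with weight 10 + (-5) + (-5) = 0.
Optimal value attained by: walk 1->2->2->2.
Answer: (A^⊗3)[1][2] = 0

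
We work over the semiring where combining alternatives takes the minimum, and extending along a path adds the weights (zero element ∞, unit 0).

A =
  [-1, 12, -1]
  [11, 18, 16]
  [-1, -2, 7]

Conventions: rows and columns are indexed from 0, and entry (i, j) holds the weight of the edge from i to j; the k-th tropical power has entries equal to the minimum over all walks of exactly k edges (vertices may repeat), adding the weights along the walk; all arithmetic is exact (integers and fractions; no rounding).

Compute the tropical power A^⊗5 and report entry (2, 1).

A^⊗2:
  [-2, -3, -2]
  [10, 14, 10]
  [-2, 5, -2]
A^⊗3:
  [-3, -4, -3]
  [9, 8, 9]
  [-3, -4, -3]
A^⊗4:
  [-4, -5, -4]
  [8, 7, 8]
  [-4, -5, -4]
A^⊗5:
  [-5, -6, -5]
  [7, 6, 7]
  [-5, -6, -5]
Key observation: the optimum is the walk 2->0->0->0->2->1, with weight (-1) + (-1) + (-1) + (-1) + (-2) = -6.
Optimal value attained by: walk 2->0->0->0->2->1.
Answer: (A^⊗5)[2][1] = -6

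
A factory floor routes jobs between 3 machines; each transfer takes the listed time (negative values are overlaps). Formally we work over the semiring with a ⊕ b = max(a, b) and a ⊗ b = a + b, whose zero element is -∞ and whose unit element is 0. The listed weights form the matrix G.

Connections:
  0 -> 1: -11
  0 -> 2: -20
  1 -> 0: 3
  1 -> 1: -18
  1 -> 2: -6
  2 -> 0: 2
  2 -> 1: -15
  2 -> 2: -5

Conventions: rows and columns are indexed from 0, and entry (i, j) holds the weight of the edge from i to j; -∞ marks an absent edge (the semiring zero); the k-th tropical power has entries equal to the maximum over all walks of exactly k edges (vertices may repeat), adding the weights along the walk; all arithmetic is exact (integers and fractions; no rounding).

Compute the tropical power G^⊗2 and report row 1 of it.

G^⊗2:
  [-8, -29, -17]
  [-4, -8, -11]
  [-3, -9, -10]
Answer: row 1 of G^⊗2 = [-4, -8, -11]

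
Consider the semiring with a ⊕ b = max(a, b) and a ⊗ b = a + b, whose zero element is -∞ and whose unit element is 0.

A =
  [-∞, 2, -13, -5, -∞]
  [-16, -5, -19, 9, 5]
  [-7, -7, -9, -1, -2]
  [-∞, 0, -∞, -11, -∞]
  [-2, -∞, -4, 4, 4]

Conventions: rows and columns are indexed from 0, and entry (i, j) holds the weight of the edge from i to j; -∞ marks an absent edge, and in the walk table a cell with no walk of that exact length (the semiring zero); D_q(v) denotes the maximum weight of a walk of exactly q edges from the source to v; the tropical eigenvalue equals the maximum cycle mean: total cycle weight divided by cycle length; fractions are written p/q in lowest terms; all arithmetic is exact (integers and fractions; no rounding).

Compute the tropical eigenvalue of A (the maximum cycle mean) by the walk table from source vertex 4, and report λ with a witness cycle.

q=0: [-∞, -∞, -∞, -∞, 0]
q=1: [-2, -∞, -4, 4, 4]
q=2: [2, 4, 0, 8, 8]
q=3: [6, 8, 4, 13, 12]
q=4: [10, 13, 8, 17, 16]
q=5: [14, 17, 12, 22, 20]
Optimal cycle mean attained by: cycle 1->3->1, total 9 + 0, length 2.
Answer: λ = 9/2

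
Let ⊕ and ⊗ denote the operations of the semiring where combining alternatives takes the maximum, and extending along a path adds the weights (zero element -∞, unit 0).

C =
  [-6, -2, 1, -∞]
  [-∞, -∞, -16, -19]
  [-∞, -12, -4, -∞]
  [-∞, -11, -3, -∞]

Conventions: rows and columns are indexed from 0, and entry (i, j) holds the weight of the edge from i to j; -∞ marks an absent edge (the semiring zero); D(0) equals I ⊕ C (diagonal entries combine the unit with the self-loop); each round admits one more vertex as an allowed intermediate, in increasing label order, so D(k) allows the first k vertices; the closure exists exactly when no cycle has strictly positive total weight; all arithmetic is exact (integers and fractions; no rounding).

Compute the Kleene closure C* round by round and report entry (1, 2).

D(0):
  [0, -2, 1, -∞]
  [-∞, 0, -16, -19]
  [-∞, -12, 0, -∞]
  [-∞, -11, -3, 0]
D(1):
  [0, -2, 1, -∞]
  [-∞, 0, -16, -19]
  [-∞, -12, 0, -∞]
  [-∞, -11, -3, 0]
D(2):
  [0, -2, 1, -21]
  [-∞, 0, -16, -19]
  [-∞, -12, 0, -31]
  [-∞, -11, -3, 0]
D(3):
  [0, -2, 1, -21]
  [-∞, 0, -16, -19]
  [-∞, -12, 0, -31]
  [-∞, -11, -3, 0]
D(4):
  [0, -2, 1, -21]
  [-∞, 0, -16, -19]
  [-∞, -12, 0, -31]
  [-∞, -11, -3, 0]
Answer: C*[1][2] = -16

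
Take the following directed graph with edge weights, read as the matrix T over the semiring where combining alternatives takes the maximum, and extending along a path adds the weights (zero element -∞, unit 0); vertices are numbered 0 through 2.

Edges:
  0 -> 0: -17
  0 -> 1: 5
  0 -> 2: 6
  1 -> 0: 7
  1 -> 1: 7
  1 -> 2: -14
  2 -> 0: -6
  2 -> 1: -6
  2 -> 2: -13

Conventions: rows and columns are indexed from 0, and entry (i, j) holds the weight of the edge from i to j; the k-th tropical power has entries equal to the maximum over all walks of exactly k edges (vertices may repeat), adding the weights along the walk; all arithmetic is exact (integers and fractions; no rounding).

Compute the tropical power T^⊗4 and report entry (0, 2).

T^⊗2:
  [12, 12, -7]
  [14, 14, 13]
  [1, 1, 0]
T^⊗3:
  [19, 19, 18]
  [21, 21, 20]
  [8, 8, 7]
T^⊗4:
  [26, 26, 25]
  [28, 28, 27]
  [15, 15, 14]
Key observation: the optimum is the walk 0->1->1->0->2, with weight 5 + 7 + 7 + 6 = 25.
Optimal value attained by: walk 0->1->1->0->2.
Answer: (T^⊗4)[0][2] = 25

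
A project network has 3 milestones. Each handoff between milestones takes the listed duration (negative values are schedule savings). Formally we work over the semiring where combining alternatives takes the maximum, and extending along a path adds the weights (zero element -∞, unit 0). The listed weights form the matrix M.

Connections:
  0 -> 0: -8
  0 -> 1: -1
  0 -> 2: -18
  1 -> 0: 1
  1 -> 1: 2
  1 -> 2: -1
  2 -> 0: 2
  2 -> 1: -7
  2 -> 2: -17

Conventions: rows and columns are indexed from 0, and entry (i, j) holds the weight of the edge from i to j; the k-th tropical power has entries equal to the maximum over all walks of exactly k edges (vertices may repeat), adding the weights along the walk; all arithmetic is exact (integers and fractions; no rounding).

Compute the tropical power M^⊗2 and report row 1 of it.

M^⊗2:
  [0, 1, -2]
  [3, 4, 1]
  [-6, 1, -8]
Answer: row 1 of M^⊗2 = [3, 4, 1]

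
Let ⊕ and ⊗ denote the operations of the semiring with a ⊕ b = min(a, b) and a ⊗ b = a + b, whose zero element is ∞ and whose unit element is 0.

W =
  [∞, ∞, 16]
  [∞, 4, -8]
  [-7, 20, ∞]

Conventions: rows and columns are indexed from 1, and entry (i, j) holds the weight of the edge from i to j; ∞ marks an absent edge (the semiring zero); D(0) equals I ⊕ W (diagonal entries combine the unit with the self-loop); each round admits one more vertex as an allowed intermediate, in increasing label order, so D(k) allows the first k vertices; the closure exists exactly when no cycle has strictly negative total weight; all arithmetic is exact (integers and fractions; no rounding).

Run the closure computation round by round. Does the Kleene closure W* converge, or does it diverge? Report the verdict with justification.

D(0):
  [0, ∞, 16]
  [∞, 0, -8]
  [-7, 20, 0]
D(1):
  [0, ∞, 16]
  [∞, 0, -8]
  [-7, 20, 0]
D(2):
  [0, ∞, 16]
  [∞, 0, -8]
  [-7, 20, 0]
D(3):
  [0, 36, 16]
  [-15, 0, -8]
  [-7, 20, 0]
Key observation: every diagonal entry stays at the unit through all rounds, so no improving cycle exists.
Answer: CONVERGES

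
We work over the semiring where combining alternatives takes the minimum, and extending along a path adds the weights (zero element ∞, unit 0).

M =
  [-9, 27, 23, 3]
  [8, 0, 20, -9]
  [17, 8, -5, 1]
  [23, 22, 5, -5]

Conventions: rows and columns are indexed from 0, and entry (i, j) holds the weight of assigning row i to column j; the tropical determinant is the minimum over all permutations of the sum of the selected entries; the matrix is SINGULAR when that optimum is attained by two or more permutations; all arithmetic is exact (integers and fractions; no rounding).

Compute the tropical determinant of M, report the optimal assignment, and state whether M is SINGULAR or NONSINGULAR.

σ = (0, 1, 2, 3): (-9) + 0 + (-5) + (-5) = -19
σ = (0, 1, 3, 2): (-9) + 0 + 1 + 5 = -3
σ = (0, 2, 1, 3): (-9) + 20 + 8 + (-5) = 14
σ = (0, 2, 3, 1): (-9) + 20 + 1 + 22 = 34
σ = (0, 3, 1, 2): (-9) + (-9) + 8 + 5 = -5
σ = (0, 3, 2, 1): (-9) + (-9) + (-5) + 22 = -1
σ = (1, 0, 2, 3): 27 + 8 + (-5) + (-5) = 25
σ = (1, 0, 3, 2): 27 + 8 + 1 + 5 = 41
σ = (1, 2, 0, 3): 27 + 20 + 17 + (-5) = 59
σ = (1, 2, 3, 0): 27 + 20 + 1 + 23 = 71
σ = (1, 3, 0, 2): 27 + (-9) + 17 + 5 = 40
σ = (1, 3, 2, 0): 27 + (-9) + (-5) + 23 = 36
σ = (2, 0, 1, 3): 23 + 8 + 8 + (-5) = 34
σ = (2, 0, 3, 1): 23 + 8 + 1 + 22 = 54
σ = (2, 1, 0, 3): 23 + 0 + 17 + (-5) = 35
σ = (2, 1, 3, 0): 23 + 0 + 1 + 23 = 47
σ = (2, 3, 0, 1): 23 + (-9) + 17 + 22 = 53
σ = (2, 3, 1, 0): 23 + (-9) + 8 + 23 = 45
σ = (3, 0, 1, 2): 3 + 8 + 8 + 5 = 24
σ = (3, 0, 2, 1): 3 + 8 + (-5) + 22 = 28
σ = (3, 1, 0, 2): 3 + 0 + 17 + 5 = 25
σ = (3, 1, 2, 0): 3 + 0 + (-5) + 23 = 21
σ = (3, 2, 0, 1): 3 + 20 + 17 + 22 = 62
σ = (3, 2, 1, 0): 3 + 20 + 8 + 23 = 54
Optimal value attained by: σ = (0, 1, 2, 3).
Answer: det⊕(M) = -19; verdict: NONSINGULAR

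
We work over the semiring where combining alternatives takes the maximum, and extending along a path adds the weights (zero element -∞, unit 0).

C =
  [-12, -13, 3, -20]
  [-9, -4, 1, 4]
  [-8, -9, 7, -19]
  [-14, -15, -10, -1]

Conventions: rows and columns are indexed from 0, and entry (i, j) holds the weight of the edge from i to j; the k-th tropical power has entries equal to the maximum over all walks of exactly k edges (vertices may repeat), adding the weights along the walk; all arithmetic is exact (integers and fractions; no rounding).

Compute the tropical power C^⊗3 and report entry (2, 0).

C^⊗2:
  [-5, -6, 10, -9]
  [-7, -8, 8, 3]
  [-1, -2, 14, -5]
  [-15, -16, -3, -2]
C^⊗3:
  [2, 1, 17, -2]
  [0, -1, 15, 2]
  [6, 5, 21, 2]
  [-11, -12, 4, -3]
Key observation: the optimum is the walk 2->2->2->0, with weight 7 + 7 + (-8) = 6.
Optimal value attained by: walk 2->2->2->0.
Answer: (C^⊗3)[2][0] = 6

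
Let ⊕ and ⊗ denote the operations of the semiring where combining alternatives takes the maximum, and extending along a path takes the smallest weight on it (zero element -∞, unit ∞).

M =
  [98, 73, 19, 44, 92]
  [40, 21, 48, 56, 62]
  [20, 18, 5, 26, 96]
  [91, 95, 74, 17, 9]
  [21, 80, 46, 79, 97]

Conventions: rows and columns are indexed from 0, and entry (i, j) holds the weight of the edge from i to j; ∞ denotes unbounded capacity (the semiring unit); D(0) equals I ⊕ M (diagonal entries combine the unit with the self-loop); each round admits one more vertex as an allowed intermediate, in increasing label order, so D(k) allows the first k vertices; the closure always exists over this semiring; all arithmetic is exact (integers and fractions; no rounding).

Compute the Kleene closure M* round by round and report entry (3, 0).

D(0):
  [∞, 73, 19, 44, 92]
  [40, ∞, 48, 56, 62]
  [20, 18, ∞, 26, 96]
  [91, 95, 74, ∞, 9]
  [21, 80, 46, 79, ∞]
D(1):
  [∞, 73, 19, 44, 92]
  [40, ∞, 48, 56, 62]
  [20, 20, ∞, 26, 96]
  [91, 95, 74, ∞, 91]
  [21, 80, 46, 79, ∞]
D(2):
  [∞, 73, 48, 56, 92]
  [40, ∞, 48, 56, 62]
  [20, 20, ∞, 26, 96]
  [91, 95, 74, ∞, 91]
  [40, 80, 48, 79, ∞]
D(3):
  [∞, 73, 48, 56, 92]
  [40, ∞, 48, 56, 62]
  [20, 20, ∞, 26, 96]
  [91, 95, 74, ∞, 91]
  [40, 80, 48, 79, ∞]
D(4):
  [∞, 73, 56, 56, 92]
  [56, ∞, 56, 56, 62]
  [26, 26, ∞, 26, 96]
  [91, 95, 74, ∞, 91]
  [79, 80, 74, 79, ∞]
D(5):
  [∞, 80, 74, 79, 92]
  [62, ∞, 62, 62, 62]
  [79, 80, ∞, 79, 96]
  [91, 95, 74, ∞, 91]
  [79, 80, 74, 79, ∞]
Answer: M*[3][0] = 91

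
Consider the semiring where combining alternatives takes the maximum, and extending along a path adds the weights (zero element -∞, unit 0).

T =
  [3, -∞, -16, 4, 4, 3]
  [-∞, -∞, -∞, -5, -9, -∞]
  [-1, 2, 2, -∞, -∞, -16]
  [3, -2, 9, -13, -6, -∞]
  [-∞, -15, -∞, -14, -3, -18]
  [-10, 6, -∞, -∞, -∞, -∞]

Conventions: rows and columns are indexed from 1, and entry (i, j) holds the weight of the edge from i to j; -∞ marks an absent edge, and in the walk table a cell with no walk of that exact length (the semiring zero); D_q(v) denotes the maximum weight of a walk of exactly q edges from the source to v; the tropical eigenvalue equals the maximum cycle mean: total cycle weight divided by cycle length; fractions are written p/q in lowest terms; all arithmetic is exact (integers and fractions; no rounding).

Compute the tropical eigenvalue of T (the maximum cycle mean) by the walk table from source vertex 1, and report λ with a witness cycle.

q=0: [0, -∞, -∞, -∞, -∞, -∞]
q=1: [3, -∞, -16, 4, 4, 3]
q=2: [7, 9, 13, 7, 7, 6]
q=3: [12, 15, 16, 11, 11, 10]
q=4: [15, 18, 20, 16, 16, 15]
q=5: [19, 22, 25, 19, 19, 18]
q=6: [24, 27, 28, 23, 23, 22]
Optimal cycle mean attained by: cycle 1->4->3->1, total 4 + 9 + (-1), length 3.
Answer: λ = 4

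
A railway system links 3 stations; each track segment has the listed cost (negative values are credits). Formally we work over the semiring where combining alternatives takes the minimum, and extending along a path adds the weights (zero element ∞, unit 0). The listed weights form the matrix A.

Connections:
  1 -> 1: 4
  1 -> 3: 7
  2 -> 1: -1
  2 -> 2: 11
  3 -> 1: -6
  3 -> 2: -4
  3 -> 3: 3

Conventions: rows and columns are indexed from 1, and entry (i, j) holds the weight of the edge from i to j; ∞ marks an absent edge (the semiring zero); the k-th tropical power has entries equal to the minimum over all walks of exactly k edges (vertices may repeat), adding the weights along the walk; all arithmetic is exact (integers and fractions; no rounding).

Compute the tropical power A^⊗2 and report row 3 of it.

A^⊗2:
  [1, 3, 10]
  [3, 22, 6]
  [-5, -1, 1]
Answer: row 3 of A^⊗2 = [-5, -1, 1]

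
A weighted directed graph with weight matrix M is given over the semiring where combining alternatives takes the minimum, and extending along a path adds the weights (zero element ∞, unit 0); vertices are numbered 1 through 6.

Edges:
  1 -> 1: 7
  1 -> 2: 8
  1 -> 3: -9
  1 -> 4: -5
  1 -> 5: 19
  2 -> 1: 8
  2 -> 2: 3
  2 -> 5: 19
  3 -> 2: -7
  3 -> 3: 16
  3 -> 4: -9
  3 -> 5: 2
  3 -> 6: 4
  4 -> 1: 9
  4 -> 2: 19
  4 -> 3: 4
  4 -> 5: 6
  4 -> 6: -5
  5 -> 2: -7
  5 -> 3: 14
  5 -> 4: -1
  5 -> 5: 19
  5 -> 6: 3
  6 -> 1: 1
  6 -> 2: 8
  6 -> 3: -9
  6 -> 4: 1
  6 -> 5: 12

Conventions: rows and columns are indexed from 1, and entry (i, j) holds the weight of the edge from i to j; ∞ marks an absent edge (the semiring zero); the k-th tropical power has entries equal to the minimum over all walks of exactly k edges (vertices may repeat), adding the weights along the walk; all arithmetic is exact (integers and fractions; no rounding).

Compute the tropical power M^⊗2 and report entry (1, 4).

M^⊗2:
  [4, -16, -2, -18, -7, -10]
  [11, 6, -1, 3, 22, 22]
  [0, -5, -5, 1, -3, -14]
  [-4, -3, -14, -5, 6, 8]
  [1, -4, -6, 4, 5, -6]
  [8, -16, -8, -18, -7, -5]
Key observation: the optimum is the walk 1->3->4, with weight (-9) + (-9) = -18.
Optimal value attained by: walk 1->3->4.
Answer: (M^⊗2)[1][4] = -18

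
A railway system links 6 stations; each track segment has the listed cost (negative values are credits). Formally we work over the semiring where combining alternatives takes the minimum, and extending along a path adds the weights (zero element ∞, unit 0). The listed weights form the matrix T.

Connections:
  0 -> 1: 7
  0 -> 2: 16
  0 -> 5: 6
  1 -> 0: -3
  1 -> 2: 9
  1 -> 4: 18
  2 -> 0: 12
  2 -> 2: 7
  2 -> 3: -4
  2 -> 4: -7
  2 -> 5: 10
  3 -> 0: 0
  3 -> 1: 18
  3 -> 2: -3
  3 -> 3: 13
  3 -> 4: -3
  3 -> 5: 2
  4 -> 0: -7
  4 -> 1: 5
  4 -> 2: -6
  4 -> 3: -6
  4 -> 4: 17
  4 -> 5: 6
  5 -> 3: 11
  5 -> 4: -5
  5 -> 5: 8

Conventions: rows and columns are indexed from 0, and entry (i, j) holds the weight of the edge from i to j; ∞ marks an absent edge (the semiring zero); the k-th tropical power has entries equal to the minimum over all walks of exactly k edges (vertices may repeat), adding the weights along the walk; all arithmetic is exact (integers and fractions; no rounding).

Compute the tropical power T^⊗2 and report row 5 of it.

T^⊗2:
  [4, ∞, 16, 12, 1, 14]
  [11, 4, 12, 5, 2, 3]
  [-14, -2, -13, -13, -7, -2]
  [-10, 2, -9, -9, -10, 3]
  [-6, 0, -9, -10, -13, -4]
  [-12, 0, -11, -11, 3, 1]
Answer: row 5 of T^⊗2 = [-12, 0, -11, -11, 3, 1]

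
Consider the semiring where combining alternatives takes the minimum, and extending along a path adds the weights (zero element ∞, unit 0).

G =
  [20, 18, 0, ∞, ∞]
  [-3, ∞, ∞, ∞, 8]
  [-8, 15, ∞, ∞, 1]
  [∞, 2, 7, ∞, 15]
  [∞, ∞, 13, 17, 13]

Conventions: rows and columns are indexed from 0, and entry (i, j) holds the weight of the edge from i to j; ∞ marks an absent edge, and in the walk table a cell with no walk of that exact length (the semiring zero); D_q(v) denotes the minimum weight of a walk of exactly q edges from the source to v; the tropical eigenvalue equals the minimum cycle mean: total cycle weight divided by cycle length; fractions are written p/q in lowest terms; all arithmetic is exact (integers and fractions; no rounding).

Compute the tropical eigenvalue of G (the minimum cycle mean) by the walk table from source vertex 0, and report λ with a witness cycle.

q=0: [0, ∞, ∞, ∞, ∞]
q=1: [20, 18, 0, ∞, ∞]
q=2: [-8, 15, 20, ∞, 1]
q=3: [12, 10, -8, 18, 14]
q=4: [-16, 7, 12, 31, -7]
q=5: [4, 2, -16, 10, 6]
Optimal cycle mean attained by: cycle 0->2->0, total 0 + (-8), length 2.
Answer: λ = -4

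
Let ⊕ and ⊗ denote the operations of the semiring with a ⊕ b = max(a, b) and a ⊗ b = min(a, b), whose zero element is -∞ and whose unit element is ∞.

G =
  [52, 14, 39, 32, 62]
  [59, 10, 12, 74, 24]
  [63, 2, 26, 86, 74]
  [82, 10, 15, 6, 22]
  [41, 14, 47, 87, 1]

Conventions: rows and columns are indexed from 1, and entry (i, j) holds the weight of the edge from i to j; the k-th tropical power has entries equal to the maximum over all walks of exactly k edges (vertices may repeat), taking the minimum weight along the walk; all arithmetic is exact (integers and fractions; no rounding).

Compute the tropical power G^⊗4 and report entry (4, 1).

G^⊗2:
  [52, 14, 47, 62, 52]
  [74, 14, 39, 32, 59]
  [82, 14, 47, 74, 62]
  [52, 14, 39, 32, 62]
  [82, 14, 39, 47, 47]
G^⊗3:
  [62, 14, 47, 52, 52]
  [52, 14, 47, 59, 62]
  [74, 14, 47, 62, 62]
  [52, 14, 47, 62, 52]
  [52, 14, 47, 47, 62]
G^⊗4:
  [52, 14, 47, 52, 62]
  [59, 14, 47, 62, 52]
  [62, 14, 47, 62, 62]
  [62, 14, 47, 52, 52]
  [52, 14, 47, 62, 52]
Key observation: the optimum is the walk 4->1->5->4->1, with weight 82 min 62 min 87 min 82 = 62.
Optimal value attained by: walk 4->1->5->4->1.
Answer: (G^⊗4)[4][1] = 62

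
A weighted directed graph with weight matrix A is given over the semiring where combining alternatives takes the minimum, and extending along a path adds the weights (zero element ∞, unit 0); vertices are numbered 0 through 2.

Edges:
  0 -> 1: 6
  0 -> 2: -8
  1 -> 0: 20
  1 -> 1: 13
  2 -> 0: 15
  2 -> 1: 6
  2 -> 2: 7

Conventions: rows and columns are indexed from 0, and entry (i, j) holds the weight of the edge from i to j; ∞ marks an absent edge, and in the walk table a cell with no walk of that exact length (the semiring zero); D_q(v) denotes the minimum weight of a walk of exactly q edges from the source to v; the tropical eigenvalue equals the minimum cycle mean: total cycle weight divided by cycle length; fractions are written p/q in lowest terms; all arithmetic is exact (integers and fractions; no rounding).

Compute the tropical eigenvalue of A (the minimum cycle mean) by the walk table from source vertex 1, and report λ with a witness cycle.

q=0: [∞, 0, ∞]
q=1: [20, 13, ∞]
q=2: [33, 26, 12]
q=3: [27, 18, 19]
Optimal cycle mean attained by: cycle 0->2->0, total (-8) + 15, length 2.
Answer: λ = 7/2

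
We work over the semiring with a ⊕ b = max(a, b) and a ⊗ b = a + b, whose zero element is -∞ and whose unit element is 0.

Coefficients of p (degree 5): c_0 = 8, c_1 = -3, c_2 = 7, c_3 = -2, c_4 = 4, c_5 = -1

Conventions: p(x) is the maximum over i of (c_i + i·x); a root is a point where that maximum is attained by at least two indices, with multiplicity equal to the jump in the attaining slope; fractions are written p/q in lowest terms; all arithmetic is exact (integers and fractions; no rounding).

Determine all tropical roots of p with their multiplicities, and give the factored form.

hull edge (i=0, c=8) to (i=2, c=7): slope -1/2, span 2
hull edge (i=2, c=7) to (i=4, c=4): slope -3/2, span 2
hull edge (i=4, c=4) to (i=5, c=-1): slope -5, span 1
Factored form: p(x) = -1 ⊗ (x ⊕ 1/2) ⊗ (x ⊕ 1/2) ⊗ (x ⊕ 3/2) ⊗ (x ⊕ 3/2) ⊗ (x ⊕ 5)
Answer: roots = 1/2 (mult 2), 3/2 (mult 2), 5 (mult 1)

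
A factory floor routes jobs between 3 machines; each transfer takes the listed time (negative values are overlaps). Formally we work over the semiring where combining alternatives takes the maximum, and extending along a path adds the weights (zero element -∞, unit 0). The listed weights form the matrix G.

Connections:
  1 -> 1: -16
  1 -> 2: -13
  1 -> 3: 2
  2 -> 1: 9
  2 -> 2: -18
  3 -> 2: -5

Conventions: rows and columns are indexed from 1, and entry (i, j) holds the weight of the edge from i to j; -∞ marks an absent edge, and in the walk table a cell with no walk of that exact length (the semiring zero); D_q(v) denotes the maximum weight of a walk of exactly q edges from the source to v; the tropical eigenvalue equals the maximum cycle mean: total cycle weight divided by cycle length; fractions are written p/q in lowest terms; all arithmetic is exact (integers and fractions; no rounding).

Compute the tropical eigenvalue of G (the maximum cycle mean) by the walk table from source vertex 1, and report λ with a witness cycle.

q=0: [0, -∞, -∞]
q=1: [-16, -13, 2]
q=2: [-4, -3, -14]
q=3: [6, -17, -2]
Optimal cycle mean attained by: cycle 1->3->2->1, total 2 + (-5) + 9, length 3.
Answer: λ = 2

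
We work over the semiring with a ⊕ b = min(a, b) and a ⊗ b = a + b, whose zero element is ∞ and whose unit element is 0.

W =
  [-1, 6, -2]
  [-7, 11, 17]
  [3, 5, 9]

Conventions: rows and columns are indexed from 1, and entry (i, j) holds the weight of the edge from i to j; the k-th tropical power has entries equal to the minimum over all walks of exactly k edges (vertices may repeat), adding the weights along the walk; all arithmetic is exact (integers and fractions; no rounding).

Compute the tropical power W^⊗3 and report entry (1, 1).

W^⊗2:
  [-2, 3, -3]
  [-8, -1, -9]
  [-2, 9, 1]
W^⊗3:
  [-4, 2, -4]
  [-9, -4, -10]
  [-3, 4, -4]
Key observation: the optimum is the walk 1->3->2->1, with weight (-2) + 5 + (-7) = -4.
Optimal value attained by: walk 1->3->2->1.
Answer: (W^⊗3)[1][1] = -4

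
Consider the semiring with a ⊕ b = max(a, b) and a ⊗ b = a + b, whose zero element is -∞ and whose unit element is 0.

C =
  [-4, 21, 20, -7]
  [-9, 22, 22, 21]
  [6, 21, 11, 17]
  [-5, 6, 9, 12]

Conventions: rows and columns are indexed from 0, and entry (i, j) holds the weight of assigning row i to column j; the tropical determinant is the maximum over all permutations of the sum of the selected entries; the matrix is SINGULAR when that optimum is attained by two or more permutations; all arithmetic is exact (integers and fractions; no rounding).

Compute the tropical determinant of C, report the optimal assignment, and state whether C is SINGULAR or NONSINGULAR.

σ = (0, 1, 2, 3): (-4) + 22 + 11 + 12 = 41
σ = (0, 1, 3, 2): (-4) + 22 + 17 + 9 = 44
σ = (0, 2, 1, 3): (-4) + 22 + 21 + 12 = 51
σ = (0, 2, 3, 1): (-4) + 22 + 17 + 6 = 41
σ = (0, 3, 1, 2): (-4) + 21 + 21 + 9 = 47
σ = (0, 3, 2, 1): (-4) + 21 + 11 + 6 = 34
σ = (1, 0, 2, 3): 21 + (-9) + 11 + 12 = 35
σ = (1, 0, 3, 2): 21 + (-9) + 17 + 9 = 38
σ = (1, 2, 0, 3): 21 + 22 + 6 + 12 = 61
σ = (1, 2, 3, 0): 21 + 22 + 17 + (-5) = 55
σ = (1, 3, 0, 2): 21 + 21 + 6 + 9 = 57
σ = (1, 3, 2, 0): 21 + 21 + 11 + (-5) = 48
σ = (2, 0, 1, 3): 20 + (-9) + 21 + 12 = 44
σ = (2, 0, 3, 1): 20 + (-9) + 17 + 6 = 34
σ = (2, 1, 0, 3): 20 + 22 + 6 + 12 = 60
σ = (2, 1, 3, 0): 20 + 22 + 17 + (-5) = 54
σ = (2, 3, 0, 1): 20 + 21 + 6 + 6 = 53
σ = (2, 3, 1, 0): 20 + 21 + 21 + (-5) = 57
σ = (3, 0, 1, 2): (-7) + (-9) + 21 + 9 = 14
σ = (3, 0, 2, 1): (-7) + (-9) + 11 + 6 = 1
σ = (3, 1, 0, 2): (-7) + 22 + 6 + 9 = 30
σ = (3, 1, 2, 0): (-7) + 22 + 11 + (-5) = 21
σ = (3, 2, 0, 1): (-7) + 22 + 6 + 6 = 27
σ = (3, 2, 1, 0): (-7) + 22 + 21 + (-5) = 31
Optimal value attained by: σ = (1, 2, 0, 3).
Answer: det⊕(C) = 61; verdict: NONSINGULAR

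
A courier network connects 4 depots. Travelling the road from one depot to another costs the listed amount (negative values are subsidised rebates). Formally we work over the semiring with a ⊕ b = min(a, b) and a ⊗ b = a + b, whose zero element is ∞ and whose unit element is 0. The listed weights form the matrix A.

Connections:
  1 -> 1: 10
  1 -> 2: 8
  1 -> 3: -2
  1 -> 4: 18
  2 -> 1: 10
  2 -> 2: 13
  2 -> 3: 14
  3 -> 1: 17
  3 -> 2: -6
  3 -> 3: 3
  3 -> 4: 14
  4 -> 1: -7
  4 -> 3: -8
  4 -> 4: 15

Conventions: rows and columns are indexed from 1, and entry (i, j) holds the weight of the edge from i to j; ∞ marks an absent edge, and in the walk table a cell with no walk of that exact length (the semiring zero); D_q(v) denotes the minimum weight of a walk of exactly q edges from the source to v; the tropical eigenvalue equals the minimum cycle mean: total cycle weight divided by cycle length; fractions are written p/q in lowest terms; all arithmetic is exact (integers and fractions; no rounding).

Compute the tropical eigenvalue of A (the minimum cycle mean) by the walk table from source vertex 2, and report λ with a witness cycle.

q=0: [∞, 0, ∞, ∞]
q=1: [10, 13, 14, ∞]
q=2: [20, 8, 8, 28]
q=3: [18, 2, 11, 22]
q=4: [12, 5, 14, 25]
Optimal cycle mean attained by: cycle 1->3->2->1, total (-2) + (-6) + 10, length 3.
Answer: λ = 2/3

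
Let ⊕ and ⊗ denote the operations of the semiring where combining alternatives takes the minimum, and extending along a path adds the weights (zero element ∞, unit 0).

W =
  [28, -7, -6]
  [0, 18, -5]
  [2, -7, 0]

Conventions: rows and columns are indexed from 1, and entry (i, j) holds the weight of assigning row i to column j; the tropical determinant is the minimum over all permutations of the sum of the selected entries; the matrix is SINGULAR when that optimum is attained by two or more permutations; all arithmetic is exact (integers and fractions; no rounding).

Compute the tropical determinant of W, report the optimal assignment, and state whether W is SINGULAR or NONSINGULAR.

σ = (1, 2, 3): 28 + 18 + 0 = 46
σ = (1, 3, 2): 28 + (-5) + (-7) = 16
σ = (2, 1, 3): (-7) + 0 + 0 = -7
σ = (2, 3, 1): (-7) + (-5) + 2 = -10
σ = (3, 1, 2): (-6) + 0 + (-7) = -13
σ = (3, 2, 1): (-6) + 18 + 2 = 14
Optimal value attained by: σ = (3, 1, 2).
Answer: det⊕(W) = -13; verdict: NONSINGULAR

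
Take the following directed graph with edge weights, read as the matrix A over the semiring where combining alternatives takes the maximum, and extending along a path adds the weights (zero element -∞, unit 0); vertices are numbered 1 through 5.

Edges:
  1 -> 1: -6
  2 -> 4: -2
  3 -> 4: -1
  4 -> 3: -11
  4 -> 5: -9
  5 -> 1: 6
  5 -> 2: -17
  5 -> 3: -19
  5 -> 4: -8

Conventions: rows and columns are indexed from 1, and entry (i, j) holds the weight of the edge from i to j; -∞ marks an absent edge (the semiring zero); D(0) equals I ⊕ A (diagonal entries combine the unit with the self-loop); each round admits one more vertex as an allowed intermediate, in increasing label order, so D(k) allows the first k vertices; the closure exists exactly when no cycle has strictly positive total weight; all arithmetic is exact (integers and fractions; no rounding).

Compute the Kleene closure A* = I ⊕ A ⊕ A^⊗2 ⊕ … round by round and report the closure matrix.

D(0):
  [0, -∞, -∞, -∞, -∞]
  [-∞, 0, -∞, -2, -∞]
  [-∞, -∞, 0, -1, -∞]
  [-∞, -∞, -11, 0, -9]
  [6, -17, -19, -8, 0]
D(1):
  [0, -∞, -∞, -∞, -∞]
  [-∞, 0, -∞, -2, -∞]
  [-∞, -∞, 0, -1, -∞]
  [-∞, -∞, -11, 0, -9]
  [6, -17, -19, -8, 0]
D(2):
  [0, -∞, -∞, -∞, -∞]
  [-∞, 0, -∞, -2, -∞]
  [-∞, -∞, 0, -1, -∞]
  [-∞, -∞, -11, 0, -9]
  [6, -17, -19, -8, 0]
D(3):
  [0, -∞, -∞, -∞, -∞]
  [-∞, 0, -∞, -2, -∞]
  [-∞, -∞, 0, -1, -∞]
  [-∞, -∞, -11, 0, -9]
  [6, -17, -19, -8, 0]
D(4):
  [0, -∞, -∞, -∞, -∞]
  [-∞, 0, -13, -2, -11]
  [-∞, -∞, 0, -1, -10]
  [-∞, -∞, -11, 0, -9]
  [6, -17, -19, -8, 0]
D(5):
  [0, -∞, -∞, -∞, -∞]
  [-5, 0, -13, -2, -11]
  [-4, -27, 0, -1, -10]
  [-3, -26, -11, 0, -9]
  [6, -17, -19, -8, 0]
Answer: A* = [[0, -∞, -∞, -∞, -∞], [-5, 0, -13, -2, -11], [-4, -27, 0, -1, -10], [-3, -26, -11, 0, -9], [6, -17, -19, -8, 0]]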